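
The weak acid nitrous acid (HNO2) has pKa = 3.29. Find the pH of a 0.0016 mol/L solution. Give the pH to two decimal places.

pH = 3.16

HNO2 ⇌ NO2- + H+
Ka = 10^(−3.29) = 5.13 × 10^-4
From the ICE table, Ka = x²/(0.0016 − x) = 5.13 × 10^-4.
x is not negligible relative to C₀; solve x² + 0.000513·x − 8.21e-07 = 0.
x = [−0.000513 + √(0.000513² + 3.28e-06)]/2 = 6.85 × 10^-4 M
pH = −log(6.85 × 10^-4) = 3.16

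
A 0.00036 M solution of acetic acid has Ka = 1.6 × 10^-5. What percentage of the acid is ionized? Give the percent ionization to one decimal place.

19.0%

CH3COOH ⇌ CH3COO- + H+; let x = [H+] at equilibrium.
Ka = x²/(C₀ − x); solving the quadratic gives x = 6.83 × 10^-5 M.
Fraction ionized = 6.83 × 10^-5 / 0.00036 = 0.1897 → 19.0%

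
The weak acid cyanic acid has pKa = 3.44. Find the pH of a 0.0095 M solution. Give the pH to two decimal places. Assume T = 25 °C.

HOCN ⇌ OCN- + H+
Ka = 10^(−3.44) = 3.63 × 10^-4
From the ICE table, Ka = x²/(0.0095 − x) = 3.63 × 10^-4.
Here C₀/Ka ≈ 26.2, so the small-x approximation fails. Use the quadratic:
x = [−0.000363 + √(0.000363² + 1.38e-05)]/2 = 1.68 × 10^-3 M
pH = −log[H+] = −log(1.68 × 10^-3) = 2.77

pH = 2.77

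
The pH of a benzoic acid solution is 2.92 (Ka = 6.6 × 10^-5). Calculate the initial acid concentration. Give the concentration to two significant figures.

[H+] = 10^(-2.92) = 1.20 × 10^-3 M = x
Ka = x²/(C₀ − x) ⇒ C₀ = x + x²/Ka
C₀ = 1.20 × 10^-3 + (1.20 × 10^-3)²/(6.6 × 10^-5) = 2.30 × 10^-2 M

C₀ = 2.3 × 10^-2 M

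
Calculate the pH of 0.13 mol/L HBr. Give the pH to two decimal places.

HBr is a strong acid and dissociates completely, so [H+] = 0.13 M.
pH = -log(0.13) = 0.89

pH = 0.89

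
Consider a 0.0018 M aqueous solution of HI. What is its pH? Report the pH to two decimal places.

HI is a strong acid and dissociates completely, so [H+] = 0.0018 M.
pH = -log(0.0018) = 2.74

pH = 2.74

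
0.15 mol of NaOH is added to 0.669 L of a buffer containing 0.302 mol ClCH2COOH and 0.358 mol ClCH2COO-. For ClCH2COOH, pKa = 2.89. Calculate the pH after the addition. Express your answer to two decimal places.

OH- converts ClCH2COOH to ClCH2COO-: ClCH2COOH → 0.152 mol, ClCH2COO- → 0.508 mol.
Henderson–Hasselbalch with mole ratio 0.508/0.152: pH = 2.89 + (+0.524)

pH = 3.41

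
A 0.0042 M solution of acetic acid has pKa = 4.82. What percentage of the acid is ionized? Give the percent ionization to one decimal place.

5.8%

CH3COOH ⇌ CH3COO- + H+; let x = [H+] at equilibrium.
Ka = 10^(−4.82) = 1.51 × 10^-5
Solve x² + 1.51e-05x − 6.34e-08 = 0 → x = 2.44 × 10^-4 M
% ionization = x/C₀ × 100% = 2.44 × 10^-4/0.0042 × 100% = 5.8%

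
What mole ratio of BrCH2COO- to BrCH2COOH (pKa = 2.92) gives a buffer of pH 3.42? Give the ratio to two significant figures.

ratio = 3.2

pH = pKa + log(r) ⇒ log(r) = 3.42 − 2.92 = +0.50
r = [BrCH2COO-]/[BrCH2COOH] = 10^(+0.50) = 3.16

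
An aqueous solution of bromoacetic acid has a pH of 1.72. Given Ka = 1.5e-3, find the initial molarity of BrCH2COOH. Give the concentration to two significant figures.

C₀ = 2.6 × 10^-1 M

[H+] = 10^(-1.72) = 1.91 × 10^-2 M = x
Ka = x²/(C₀ − x) ⇒ C₀ = x + x²/Ka
C₀ = 1.91 × 10^-2 + (1.91 × 10^-2)²/(1.5 × 10^-3) = 2.62 × 10^-1 M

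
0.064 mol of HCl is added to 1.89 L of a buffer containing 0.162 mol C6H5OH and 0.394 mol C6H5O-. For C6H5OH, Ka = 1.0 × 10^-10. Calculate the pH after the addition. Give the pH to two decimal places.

pH = 10.16

Added H+ converts C6H5O- to C6H5OH: C6H5OH → 0.226 mol, C6H5O- → 0.33 mol.
pKa = −log(1.0 × 10^-10) = 10.000
pH = pKa + log([A⁻]/[HA]) = 10.000 + log(0.33/0.226) = 10.000 +0.164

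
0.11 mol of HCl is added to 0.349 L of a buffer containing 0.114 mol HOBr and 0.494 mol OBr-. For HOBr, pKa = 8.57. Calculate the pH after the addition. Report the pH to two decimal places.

After neutralization: n(HOBr) = 0.224 mol, n(OBr-) = 0.384 mol.
pH = pKa + log(n_OBr-/n_HOBr) = 8.57 + log(0.384/0.224) = 8.57 + (+0.234)

pH = 8.80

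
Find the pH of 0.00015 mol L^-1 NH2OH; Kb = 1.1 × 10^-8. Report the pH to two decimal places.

pH = 8.11

NH2OH + H2O ⇌ NH3OH+ + OH-
From the ICE table, Kb = [OH-]²/(0.00015 − [OH-]) = 1.1 × 10^-8.
Neglecting [OH-] in the denominator: [OH-] = √(1.1 × 10^-8 × 0.00015) = 1.28 × 10^-6 M
pOH = 5.89, so pH = 14.00 − pOH = 8.11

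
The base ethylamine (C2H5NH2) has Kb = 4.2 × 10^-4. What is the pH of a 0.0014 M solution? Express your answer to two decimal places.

C2H5NH2 + H2O ⇌ C2H5NH3+ + OH-
Kb = [OH-]²/(0.0014 − [OH-]) = 4.2 × 10^-4
Here C₀/Kb ≈ 3.33, so the small-[OH-] approximation fails. Use the quadratic:
[OH-] = [−0.00042 + √(0.00042² + 2.35e-06)]/2 = 5.85 × 10^-4 M
pOH = −log(5.85 × 10^-4) = 3.23; pH = 14.00 − 3.23 = 10.77

pH = 10.77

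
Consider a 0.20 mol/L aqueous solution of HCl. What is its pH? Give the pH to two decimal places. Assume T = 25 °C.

HCl is a strong acid and dissociates completely, so [H+] = 0.20 M.
pH = -log(0.2) = 0.70

pH = 0.70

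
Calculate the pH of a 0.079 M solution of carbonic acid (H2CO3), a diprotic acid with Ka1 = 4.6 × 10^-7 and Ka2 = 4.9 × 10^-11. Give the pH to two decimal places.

pH = 3.72

Ka1 ≫ Ka2, so treat the first dissociation as the only significant source of H+.
Ka1 = x²/(0.079 − x) = 4.6 × 10^-7
x ≈ √(4.6 × 10^-7 × 0.079) = 1.91 × 10^-4 M
pH = −log(1.91 × 10^-4) = 3.72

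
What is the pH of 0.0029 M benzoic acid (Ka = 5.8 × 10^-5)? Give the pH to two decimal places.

C6H5COOH ⇌ C6H5COO- + H+
Let x = [H+] at equilibrium. Ka = x²/(0.0029 − x).
The 5% rule fails; solving x² + Ka·x − Ka·C₀ = 0 exactly:
x = (−Ka + √(Ka² + 4·Ka·C₀))/2 = 3.82 × 10^-4 M
pH = −log(3.82 × 10^-4) = 3.42

pH = 3.42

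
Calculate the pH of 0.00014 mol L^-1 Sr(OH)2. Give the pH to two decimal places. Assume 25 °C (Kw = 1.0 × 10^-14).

pH = 10.45

Sr(OH)2 is a strong base (each formula unit releases 2 OH-); [OH-] = 0.00028 M.
pOH = -log(0.00028) = 3.55
pH = 14.00 - 3.55 = 10.45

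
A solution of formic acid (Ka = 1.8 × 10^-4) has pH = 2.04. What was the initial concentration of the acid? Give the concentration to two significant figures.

C₀ = 4.7 × 10^-1 M

[H+] = 10^(-2.04) = 9.12 × 10^-3 M = x
Ka = x²/(C₀ − x) ⇒ C₀ = x + x²/Ka
C₀ = 9.12 × 10^-3 + (9.12 × 10^-3)²/(1.8 × 10^-4) = 4.71 × 10^-1 M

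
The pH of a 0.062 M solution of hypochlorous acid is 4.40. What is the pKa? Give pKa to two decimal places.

[H+] = 10^(-4.40) = 3.98 × 10^-5 M
At equilibrium [HA] = 0.062 − 3.98 × 10^-5 = 6.20 × 10^-2 M
Ka = [H+][A-]/[HA] = (3.98 × 10^-5)² / 6.20 × 10^-2 = 2.55 × 10^-8
pKa = -log(2.55 × 10^-8) = 7.59

pKa = 7.59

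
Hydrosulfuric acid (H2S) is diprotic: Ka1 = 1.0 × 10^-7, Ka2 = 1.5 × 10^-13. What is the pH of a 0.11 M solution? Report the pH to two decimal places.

Since Ka1 ≫ Ka2, the first ionization dominates [H+].
Ka1 = x²/(0.11 − x) = 1.0 × 10^-7
x ≈ √(1.0 × 10^-7 × 0.11) = 1.05 × 10^-4 M
pH = −log(1.05 × 10^-4) = 3.98

pH = 3.98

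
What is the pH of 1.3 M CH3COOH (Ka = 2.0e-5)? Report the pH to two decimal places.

CH3COOH ⇌ CH3COO- + H+
Ka = [H+]²/(1.3 − [H+]) = 2.0 × 10^-5
Neglecting [H+] in the denominator: [H+] = √(2.0 × 10^-5 × 1.3) = 5.10 × 10^-3 M
pH = −log(5.10 × 10^-3) = 2.29

pH = 2.29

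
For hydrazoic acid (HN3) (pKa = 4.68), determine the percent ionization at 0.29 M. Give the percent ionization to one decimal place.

HN3 ⇌ N3- + H+; let x = [H+] at equilibrium.
Ka = 10^(−4.68) = 2.09 × 10^-5
x ≈ √(Ka·C₀) = √(2.09 × 10^-5 × 0.29) = 2.46 × 10^-3 M
Fraction ionized = 2.46 × 10^-3 / 0.29 = 0.0085 → 0.8%

0.8%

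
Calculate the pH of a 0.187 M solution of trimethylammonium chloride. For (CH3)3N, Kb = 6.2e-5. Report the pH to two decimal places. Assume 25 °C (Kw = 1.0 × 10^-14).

(CH3)3NH+ is the conjugate acid of the weak base (CH3)3N.
Ka = Kw/Kb = 1.0×10^-14 / 6.2 × 10^-5 = 1.61 × 10^-10
Let x = [H+] at equilibrium. Ka = x²/(0.187 − x).
Assume x ≪ 0.187: x ≈ √(1.61 × 10^-10 × 0.187) = 5.49 × 10^-6 M
pH = −log[H+] = −log(5.49 × 10^-6) = 5.26

pH = 5.26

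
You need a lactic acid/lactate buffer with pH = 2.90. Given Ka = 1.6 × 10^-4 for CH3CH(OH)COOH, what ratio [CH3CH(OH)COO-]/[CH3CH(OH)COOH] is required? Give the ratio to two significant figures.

ratio = 0.13

pKa = -log(1.6 × 10^-4) = 3.796
pH = pKa + log(r) ⇒ log(r) = 2.90 − 3.796 = -0.896
r = [CH3CH(OH)COO-]/[CH3CH(OH)COOH] = 10^(-0.896) = 0.127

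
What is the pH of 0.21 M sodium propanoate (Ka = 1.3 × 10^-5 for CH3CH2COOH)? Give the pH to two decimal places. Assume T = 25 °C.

CH3CH2COO- is the conjugate base of the weak acid CH3CH2COOH.
Kb = Kw/Ka = 1.0×10^-14 / 1.3 × 10^-5 = 7.69 × 10^-10
Kb = x²/(0.21 − x) = 7.69 × 10^-10
Assume x ≪ 0.21: x ≈ √(7.69 × 10^-10 × 0.21) = 1.27 × 10^-5 M
(x/C₀ = 0.0061% < 5%, so the approximation holds.)
pOH = −log(1.27 × 10^-5) = 4.90; pH = 14.00 − 4.90 = 9.10

pH = 9.10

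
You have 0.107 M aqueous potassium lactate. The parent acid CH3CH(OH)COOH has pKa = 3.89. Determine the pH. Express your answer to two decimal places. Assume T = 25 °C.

CH3CH(OH)COO- is the conjugate base of the weak acid CH3CH(OH)COOH.
Ka = 10^(−3.89) = 1.29 × 10^-4
Kb = Kw/Ka = 1.0×10^-14 / 1.29 × 10^-4 = 7.75 × 10^-11
Kb = [OH-]²/(0.107 − [OH-]) = 7.75 × 10^-11
Since Kb ≪ C₀, [OH-] ≈ √(Kb·C₀) = 2.88 × 10^-6 M.
([OH-]/C₀ = 0.0027% < 5%, so the approximation holds.)
pOH = 5.54, so pH = 14.00 − pOH = 8.46

pH = 8.46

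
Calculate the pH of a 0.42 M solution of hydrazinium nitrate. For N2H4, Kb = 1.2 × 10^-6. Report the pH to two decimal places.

N2H5+ is the conjugate acid of the weak base N2H4.
Ka = Kw/Kb = 1.0×10^-14 / 1.2 × 10^-6 = 8.33 × 10^-9
From the ICE table, Ka = x²/(0.42 − x) = 8.33 × 10^-9.
Since Ka ≪ C₀, x ≈ √(Ka·C₀) = 5.91 × 10^-5 M.
pH = −log[H+] = −log(5.91 × 10^-5) = 4.23

pH = 4.23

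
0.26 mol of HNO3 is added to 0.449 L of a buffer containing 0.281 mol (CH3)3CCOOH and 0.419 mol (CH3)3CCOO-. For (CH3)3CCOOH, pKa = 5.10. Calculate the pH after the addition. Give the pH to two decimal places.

Added H+ converts (CH3)3CCOO- to (CH3)3CCOOH: (CH3)3CCOOH → 0.541 mol, (CH3)3CCOO- → 0.159 mol.
Henderson–Hasselbalch with mole ratio 0.159/0.541: pH = 5.10 + (-0.532)

pH = 4.57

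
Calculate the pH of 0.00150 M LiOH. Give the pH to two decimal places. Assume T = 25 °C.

pH = 11.18

LiOH is a strong base; [OH-] = 0.0015 M.
pOH = -log(0.0015) = 2.82
pH = 14.00 - 2.82 = 11.18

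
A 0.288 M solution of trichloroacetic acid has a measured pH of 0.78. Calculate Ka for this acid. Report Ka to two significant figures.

Ka = 2.3 × 10^-1

[H+] = 10^(-0.78) = 1.66 × 10^-1 M
At equilibrium [HA] = 0.288 − 1.66 × 10^-1 = 1.22 × 10^-1 M
Ka = [H+][A-]/[HA] = (1.66 × 10^-1)² / 1.22 × 10^-1 = 2.3 × 10^-1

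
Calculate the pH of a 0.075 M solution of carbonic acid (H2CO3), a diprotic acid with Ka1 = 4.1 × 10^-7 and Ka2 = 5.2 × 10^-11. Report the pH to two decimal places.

pH = 3.76

Since Ka1 ≫ Ka2, the first ionization dominates [H+].
Ka1 = x²/(0.075 − x) = 4.1 × 10^-7
x ≈ √(4.1 × 10^-7 × 0.075) = 1.75 × 10^-4 M
pH = −log(1.75 × 10^-4) = 3.76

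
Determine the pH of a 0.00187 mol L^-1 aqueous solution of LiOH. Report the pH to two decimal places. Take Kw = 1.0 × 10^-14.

pH = 11.27

LiOH is a strong base; [OH-] = 0.00187 M.
pOH = -log(0.00187) = 2.73
pH = 14.00 - 2.73 = 11.27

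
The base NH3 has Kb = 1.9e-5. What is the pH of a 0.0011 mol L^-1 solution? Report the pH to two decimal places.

NH3 + H2O ⇌ NH4+ + OH-
From the ICE table, Kb = [OH-]²/(0.0011 − [OH-]) = 1.9 × 10^-5.
The 5% rule fails; solving [OH-]² + Kb·[OH-] − Kb·C₀ = 0 exactly:
[OH-] = (−Kb + √(Kb² + 4·Kb·C₀))/2 = 1.35 × 10^-4 M
pOH = 3.87, so pH = 14.00 − pOH = 10.13

pH = 10.13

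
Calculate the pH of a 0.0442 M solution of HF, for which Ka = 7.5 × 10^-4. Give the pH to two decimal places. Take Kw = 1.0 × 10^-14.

pH = 2.27

HF ⇌ F- + H+
From the ICE table, Ka = x²/(0.0442 − x) = 7.5 × 10^-4.
The 5% rule fails; solving x² + Ka·x − Ka·C₀ = 0 exactly:
x = (−Ka + √(Ka² + 4·Ka·C₀))/2 = 5.39 × 10^-3 M
pH = −log(5.39 × 10^-3) = 2.27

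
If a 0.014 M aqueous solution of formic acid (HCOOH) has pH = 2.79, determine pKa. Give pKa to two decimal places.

pKa = 3.67

[H+] = 10^(-2.79) = 1.62 × 10^-3 M
At equilibrium [HA] = 0.014 − 1.62 × 10^-3 = 1.24 × 10^-2 M
Ka = [H+][A-]/[HA] = (1.62 × 10^-3)² / 1.24 × 10^-2 = 2.12 × 10^-4
pKa = -log(2.12 × 10^-4) = 3.67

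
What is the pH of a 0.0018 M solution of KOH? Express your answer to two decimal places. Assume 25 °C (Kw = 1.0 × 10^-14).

pH = 11.26

KOH is a strong base; [OH-] = 0.0018 M.
pOH = -log(0.0018) = 2.74
pH = 14.00 - 2.74 = 11.26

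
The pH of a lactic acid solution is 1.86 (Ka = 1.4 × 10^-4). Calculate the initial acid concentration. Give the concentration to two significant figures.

[H+] = 10^(-1.86) = 1.38 × 10^-2 M = x
Ka = x²/(C₀ − x) ⇒ C₀ = x + x²/Ka
C₀ = 1.38 × 10^-2 + (1.38 × 10^-2)²/(1.4 × 10^-4) = 1.37 M

C₀ = 1.4 M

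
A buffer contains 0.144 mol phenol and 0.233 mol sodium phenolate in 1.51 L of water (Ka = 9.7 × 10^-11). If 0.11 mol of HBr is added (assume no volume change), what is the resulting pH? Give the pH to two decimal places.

After neutralization: n(C6H5OH) = 0.254 mol, n(C6H5O-) = 0.123 mol.
pKa = −log(9.7 × 10^-11) = 10.013
pH = pKa + log([A⁻]/[HA]) = 10.013 + log(0.123/0.254) = 10.013 -0.315

pH = 9.70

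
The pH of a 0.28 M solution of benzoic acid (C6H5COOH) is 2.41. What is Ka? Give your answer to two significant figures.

Ka = 5.5 × 10^-5

[H+] = 10^(-2.41) = 3.89 × 10^-3 M
At equilibrium [HA] = 0.28 − 3.89 × 10^-3 = 2.76 × 10^-1 M
Ka = [H+][A-]/[HA] = (3.89 × 10^-3)² / 2.76 × 10^-1 = 5.5 × 10^-5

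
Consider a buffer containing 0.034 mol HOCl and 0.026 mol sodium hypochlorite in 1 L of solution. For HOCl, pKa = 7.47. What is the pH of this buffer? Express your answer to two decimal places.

pH = pKa + log([A⁻]/[HA]) = 7.47 + log(0.026/0.034)
pH = 7.47 + (-0.117) = 7.35

pH = 7.35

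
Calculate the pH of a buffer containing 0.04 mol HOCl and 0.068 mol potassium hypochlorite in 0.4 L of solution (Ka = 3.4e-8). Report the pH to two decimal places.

pH = 7.70

pKa = −log(3.4 × 10^-8) = 7.469
Henderson–Hasselbalch: pH = pKa + log([OCl-]/[HOCl]) = 7.469 + log(0.068/0.04)
pH = 7.469 + (+0.230) = 7.70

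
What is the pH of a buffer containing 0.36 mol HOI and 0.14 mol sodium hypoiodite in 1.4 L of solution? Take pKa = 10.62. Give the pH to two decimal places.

Henderson–Hasselbalch: pH = pKa + log([OI-]/[HOI]) = 10.62 + log(0.14/0.36)
pH = 10.62 + (-0.410) = 10.21

pH = 10.21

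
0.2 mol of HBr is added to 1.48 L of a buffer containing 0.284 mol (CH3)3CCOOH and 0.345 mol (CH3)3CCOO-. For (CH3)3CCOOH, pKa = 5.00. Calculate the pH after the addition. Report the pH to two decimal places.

pH = 4.48

After neutralization: n((CH3)3CCOOH) = 0.484 mol, n((CH3)3CCOO-) = 0.145 mol.
pH = pKa + log([A⁻]/[HA]) = 5.00 + log(0.145/0.484) = 5.00 -0.523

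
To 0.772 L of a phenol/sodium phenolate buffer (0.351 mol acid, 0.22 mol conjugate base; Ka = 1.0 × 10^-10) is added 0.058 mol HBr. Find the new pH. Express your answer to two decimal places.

pH = 9.60

Added H+ converts C6H5O- to C6H5OH: C6H5OH → 0.409 mol, C6H5O- → 0.162 mol.
pKa = −log(1.0 × 10^-10) = 10.000
Henderson–Hasselbalch with mole ratio 0.162/0.409: pH = 10.000 + (-0.402)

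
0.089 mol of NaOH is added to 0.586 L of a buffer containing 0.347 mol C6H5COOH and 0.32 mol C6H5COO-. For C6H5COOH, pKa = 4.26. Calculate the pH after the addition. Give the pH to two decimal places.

After neutralization: n(C6H5COOH) = 0.258 mol, n(C6H5COO-) = 0.409 mol.
pH = pKa + log(n_C6H5COO-/n_C6H5COOH) = 4.26 + log(0.409/0.258) = 4.26 + (+0.200)

pH = 4.46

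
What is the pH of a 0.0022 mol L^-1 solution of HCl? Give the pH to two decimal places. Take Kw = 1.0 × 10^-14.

HCl is a strong acid and dissociates completely, so [H+] = 0.0022 M.
pH = -log(0.0022) = 2.66

pH = 2.66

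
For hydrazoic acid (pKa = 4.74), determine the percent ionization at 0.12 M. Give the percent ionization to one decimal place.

HN3 ⇌ N3- + H+; let x = [H+] at equilibrium.
Ka = 10^(−4.74) = 1.82 × 10^-5
x ≈ √(Ka·C₀) = √(1.82 × 10^-5 × 0.12) = 1.48 × 10^-3 M
% ionization = x/C₀ × 100% = 1.48 × 10^-3/0.12 × 100% = 1.2%

1.2%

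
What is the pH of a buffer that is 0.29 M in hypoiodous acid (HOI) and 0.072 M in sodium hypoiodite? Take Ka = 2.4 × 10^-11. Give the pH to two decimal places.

pKa = −log(2.4 × 10^-11) = 10.620
pH = pKa + log([A⁻]/[HA]) = 10.620 + log(0.072/0.29)
pH = 10.620 + (-0.605) = 10.01

pH = 10.01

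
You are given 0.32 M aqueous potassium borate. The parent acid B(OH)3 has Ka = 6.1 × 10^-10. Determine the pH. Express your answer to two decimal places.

B(OH)4- is the conjugate base of the weak acid B(OH)3.
Kb = Kw/Ka = 1.0×10^-14 / 6.1 × 10^-10 = 1.64 × 10^-5
Kb = [OH-]²/(0.32 − [OH-]) = 1.64 × 10^-5
Assume [OH-] ≪ 0.32: [OH-] ≈ √(1.64 × 10^-5 × 0.32) = 2.29 × 10^-3 M
([OH-]/C₀ = 0.72% < 5%, so the approximation holds.)
pOH = 2.64, so pH = 14.00 − pOH = 11.36

pH = 11.36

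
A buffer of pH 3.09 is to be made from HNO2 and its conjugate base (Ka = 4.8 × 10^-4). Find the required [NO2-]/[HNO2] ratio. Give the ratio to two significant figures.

ratio = 0.59

pKa = -log(4.8 × 10^-4) = 3.319
pH = pKa + log(r) ⇒ log(r) = 3.09 − 3.319 = -0.229
r = [NO2-]/[HNO2] = 10^(-0.229) = 0.59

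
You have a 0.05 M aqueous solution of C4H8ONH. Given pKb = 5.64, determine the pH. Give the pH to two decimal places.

C4H8ONH + H2O ⇌ C4H8ONH2+ + OH-
Kb = 10^(−5.64) = 2.29 × 10^-6
Kb = [OH-]²/(0.05 − [OH-]) = 2.29 × 10^-6
Assume [OH-] ≪ 0.05: [OH-] ≈ √(2.29 × 10^-6 × 0.05) = 3.38 × 10^-4 M
pOH = −log(3.38 × 10^-4) = 3.47; pH = 14.00 − 3.47 = 10.53

pH = 10.53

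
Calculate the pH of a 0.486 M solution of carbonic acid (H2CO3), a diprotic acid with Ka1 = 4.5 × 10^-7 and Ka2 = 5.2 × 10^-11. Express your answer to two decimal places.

Since Ka1 ≫ Ka2, the first ionization dominates [H+].
Ka1 = x²/(0.486 − x) = 4.5 × 10^-7
x ≈ √(4.5 × 10^-7 × 0.486) = 4.68 × 10^-4 M
pH = −log(4.68 × 10^-4) = 3.33

pH = 3.33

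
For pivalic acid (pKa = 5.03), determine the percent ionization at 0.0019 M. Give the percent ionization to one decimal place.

6.8%

(CH3)3CCOOH ⇌ (CH3)3CCOO- + H+; let x = [H+] at equilibrium.
Ka = 10^(−5.03) = 9.33 × 10^-6
Ka = x²/(C₀ − x); solving the quadratic gives x = 1.29 × 10^-4 M.
% ionization = x/C₀ × 100% = 1.29 × 10^-4/0.0019 × 100% = 6.8%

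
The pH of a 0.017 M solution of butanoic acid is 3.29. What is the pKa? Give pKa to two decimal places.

[H+] = 10^(-3.29) = 5.13 × 10^-4 M
At equilibrium [HA] = 0.017 − 5.13 × 10^-4 = 1.65 × 10^-2 M
Ka = [H+][A-]/[HA] = (5.13 × 10^-4)² / 1.65 × 10^-2 = 1.59 × 10^-5
pKa = -log(1.59 × 10^-5) = 4.80

pKa = 4.80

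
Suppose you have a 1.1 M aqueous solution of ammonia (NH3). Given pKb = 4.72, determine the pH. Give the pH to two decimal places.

pH = 11.66

NH3 + H2O ⇌ NH4+ + OH-
Kb = 10^(−4.72) = 1.91 × 10^-5
From the ICE table, Kb = [OH-]²/(1.1 − [OH-]) = 1.91 × 10^-5.
Neglecting [OH-] in the denominator: [OH-] = √(1.91 × 10^-5 × 1.1) = 4.58 × 10^-3 M
pOH = −log(4.58 × 10^-3) = 2.34; pH = 14.00 − 2.34 = 11.66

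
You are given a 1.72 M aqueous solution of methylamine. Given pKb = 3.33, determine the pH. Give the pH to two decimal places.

CH3NH2 + H2O ⇌ CH3NH3+ + OH-
Kb = 10^(−3.33) = 4.68 × 10^-4
From the ICE table, Kb = [OH-]²/(1.72 − [OH-]) = 4.68 × 10^-4.
Neglecting [OH-] in the denominator: [OH-] = √(4.68 × 10^-4 × 1.72) = 2.84 × 10^-2 M
([OH-]/C₀ = 1.6% < 5%, so the approximation holds.)
pOH = −log(2.84 × 10^-2) = 1.55; pH = 14.00 − 1.55 = 12.45

pH = 12.45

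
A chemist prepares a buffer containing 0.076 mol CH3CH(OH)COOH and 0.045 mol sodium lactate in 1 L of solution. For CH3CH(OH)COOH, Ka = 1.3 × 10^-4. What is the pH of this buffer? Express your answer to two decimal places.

pH = 3.66

pKa = −log(1.3 × 10^-4) = 3.886
Henderson–Hasselbalch: pH = pKa + log([CH3CH(OH)COO-]/[CH3CH(OH)COOH]) = 3.886 + log(0.045/0.076)
pH = 3.886 + (-0.228) = 3.66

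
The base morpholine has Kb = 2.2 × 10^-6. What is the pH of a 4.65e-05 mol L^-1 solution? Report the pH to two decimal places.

pH = 8.96

C4H8ONH + H2O ⇌ C4H8ONH2+ + OH-
From the ICE table, Kb = [OH-]²/(4.65e-05 − [OH-]) = 2.2 × 10^-6.
[OH-] is not negligible relative to C₀; solve [OH-]² + 2.2e-06·[OH-] − 1.02e-10 = 0.
[OH-] = (−Kb + √(Kb² + 4·Kb·C₀))/2 = 9.07 × 10^-6 M
pOH = 5.04, so pH = 14.00 − pOH = 8.96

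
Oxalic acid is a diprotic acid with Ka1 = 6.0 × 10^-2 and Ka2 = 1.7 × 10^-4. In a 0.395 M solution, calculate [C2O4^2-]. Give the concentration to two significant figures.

1.7 × 10^-4 M

First ionization gives [H+] ≈ [HC2O4-] = 1.27 × 10^-1 M.
Second step: Ka2 = [H+][C2O4^2-]/[HC2O4-] ≈ [C2O4^2-] (since [H+] ≈ [HC2O4-]).
So [C2O4^2-] ≈ Ka2.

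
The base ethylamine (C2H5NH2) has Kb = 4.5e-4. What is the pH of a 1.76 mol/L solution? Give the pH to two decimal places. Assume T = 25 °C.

pH = 12.45

C2H5NH2 + H2O ⇌ C2H5NH3+ + OH-
Kb = x²/(1.76 − x) = 4.5 × 10^-4
Since Kb ≪ C₀, x ≈ √(Kb·C₀) = 2.81 × 10^-2 M.
pOH = 1.55, so pH = 14.00 − pOH = 12.45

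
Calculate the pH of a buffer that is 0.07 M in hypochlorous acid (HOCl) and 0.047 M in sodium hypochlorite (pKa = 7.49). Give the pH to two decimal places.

Henderson–Hasselbalch: pH = pKa + log([OCl-]/[HOCl]) = 7.49 + log(0.047/0.07)
pH = 7.49 + (-0.173) = 7.32

pH = 7.32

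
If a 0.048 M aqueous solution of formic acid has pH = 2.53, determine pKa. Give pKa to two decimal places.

[H+] = 10^(-2.53) = 2.95 × 10^-3 M
At equilibrium [HA] = 0.048 − 2.95 × 10^-3 = 4.50 × 10^-2 M
Ka = [H+][A-]/[HA] = (2.95 × 10^-3)² / 4.50 × 10^-2 = 1.93 × 10^-4
pKa = -log(1.93 × 10^-4) = 3.71

pKa = 3.71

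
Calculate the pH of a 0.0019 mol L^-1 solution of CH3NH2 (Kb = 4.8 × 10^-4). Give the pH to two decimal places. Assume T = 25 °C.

pH = 10.87

CH3NH2 + H2O ⇌ CH3NH3+ + OH-
Kb = x²/(0.0019 − x) = 4.8 × 10^-4
x is not negligible relative to C₀; solve x² + 0.00048·x − 9.12e-07 = 0.
x = [−0.00048 + √(0.00048² + 3.65e-06)]/2 = 7.45 × 10^-4 M
pOH = −log(7.45 × 10^-4) = 3.13; pH = 14.00 − 3.13 = 10.87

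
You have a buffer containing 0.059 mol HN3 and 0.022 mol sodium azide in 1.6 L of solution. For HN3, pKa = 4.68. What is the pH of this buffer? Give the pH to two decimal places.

Henderson–Hasselbalch: pH = pKa + log([N3-]/[HN3]) = 4.68 + log(0.022/0.059)
pH = 4.68 + (-0.428) = 4.25

pH = 4.25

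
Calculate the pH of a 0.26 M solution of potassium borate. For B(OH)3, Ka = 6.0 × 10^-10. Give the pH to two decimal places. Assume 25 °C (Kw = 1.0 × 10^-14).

pH = 11.32

B(OH)4- is the conjugate base of the weak acid B(OH)3.
Kb = Kw/Ka = 1.0×10^-14 / 6.0 × 10^-10 = 1.67 × 10^-5
From the ICE table, Kb = x²/(0.26 − x) = 1.67 × 10^-5.
Assume x ≪ 0.26: x ≈ √(1.67 × 10^-5 × 0.26) = 2.08 × 10^-3 M
(x/C₀ = 0.8% < 5%, so the approximation holds.)
pOH = 2.68, so pH = 14.00 − pOH = 11.32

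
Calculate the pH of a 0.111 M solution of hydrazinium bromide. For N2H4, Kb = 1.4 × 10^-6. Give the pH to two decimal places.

N2H5+ is the conjugate acid of the weak base N2H4.
Ka = Kw/Kb = 1.0×10^-14 / 1.4 × 10^-6 = 7.14 × 10^-9
Ka = [H+]²/(0.111 − [H+]) = 7.14 × 10^-9
Assume [H+] ≪ 0.111: [H+] ≈ √(7.14 × 10^-9 × 0.111) = 2.82 × 10^-5 M
Check: 0.025% ionized — well under 5%, approximation valid.
pH = −log(2.82 × 10^-5) = 4.55

pH = 4.55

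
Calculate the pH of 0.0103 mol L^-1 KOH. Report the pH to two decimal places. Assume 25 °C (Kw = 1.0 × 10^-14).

KOH is a strong base; [OH-] = 0.0103 M.
pOH = -log(0.0103) = 1.99
pH = 14.00 - 1.99 = 12.01

pH = 12.01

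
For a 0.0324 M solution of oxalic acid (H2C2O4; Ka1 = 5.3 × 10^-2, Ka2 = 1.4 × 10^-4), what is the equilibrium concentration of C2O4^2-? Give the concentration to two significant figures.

1.4 × 10^-4 M

First ionization gives [H+] ≈ [HC2O4-] = 2.27 × 10^-2 M.
Second step: Ka2 = [H+][C2O4^2-]/[HC2O4-] ≈ [C2O4^2-] (since [H+] ≈ [HC2O4-]).
So [C2O4^2-] ≈ Ka2.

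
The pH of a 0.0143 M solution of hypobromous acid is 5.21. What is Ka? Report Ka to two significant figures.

Ka = 2.7 × 10^-9

[H+] = 10^(-5.21) = 6.17 × 10^-6 M
At equilibrium [HA] = 0.0143 − 6.17 × 10^-6 = 1.43 × 10^-2 M
Ka = [H+][A-]/[HA] = (6.17 × 10^-6)² / 1.43 × 10^-2 = 2.7 × 10^-9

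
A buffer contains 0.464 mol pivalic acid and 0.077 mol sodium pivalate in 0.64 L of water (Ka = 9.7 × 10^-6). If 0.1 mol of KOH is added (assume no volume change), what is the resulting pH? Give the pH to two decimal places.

After neutralization: n((CH3)3CCOOH) = 0.364 mol, n((CH3)3CCOO-) = 0.177 mol.
pKa = −log(9.7 × 10^-6) = 5.013
pH = pKa + log(n_(CH3)3CCOO-/n_(CH3)3CCOOH) = 5.013 + log(0.177/0.364) = 5.013 + (-0.313)

pH = 4.70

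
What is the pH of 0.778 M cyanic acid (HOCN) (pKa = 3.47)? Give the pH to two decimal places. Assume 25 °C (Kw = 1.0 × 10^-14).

HOCN ⇌ OCN- + H+
Ka = 10^(−3.47) = 3.39 × 10^-4
Let x = [H+] at equilibrium. Ka = x²/(0.778 − x).
Since Ka ≪ C₀, x ≈ √(Ka·C₀) = 1.62 × 10^-2 M.
Check: 2.1% ionized — well under 5%, approximation valid.
pH = −log(1.62 × 10^-2) = 1.79

pH = 1.79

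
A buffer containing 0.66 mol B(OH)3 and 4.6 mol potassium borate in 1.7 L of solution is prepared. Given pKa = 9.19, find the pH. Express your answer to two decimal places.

Using pH = pKa + log([base]/[acid]) with [base]/[acid] = 4.6/0.66:
pH = 9.19 + (+0.843) = 10.03

pH = 10.03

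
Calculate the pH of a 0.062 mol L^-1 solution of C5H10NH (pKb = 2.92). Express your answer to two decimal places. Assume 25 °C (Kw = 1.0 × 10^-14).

C5H10NH + H2O ⇌ C5H10NH2+ + OH-
Kb = 10^(−2.92) = 1.20 × 10^-3
From the ICE table, Kb = [OH-]²/(0.062 − [OH-]) = 1.20 × 10^-3.
[OH-] is not negligible relative to C₀; solve [OH-]² + 0.0012·[OH-] − 7.44e-05 = 0.
[OH-] = (−Kb + √(Kb² + 4·Kb·C₀))/2 = 8.05 × 10^-3 M
pOH = 2.09, so pH = 14.00 − pOH = 11.91

pH = 11.91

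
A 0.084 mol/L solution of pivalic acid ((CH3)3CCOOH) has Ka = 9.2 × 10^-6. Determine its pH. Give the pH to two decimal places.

(CH3)3CCOOH ⇌ (CH3)3CCOO- + H+
Let x = [H+] at equilibrium. Ka = x²/(0.084 − x).
Assume x ≪ 0.084: x ≈ √(9.2 × 10^-6 × 0.084) = 8.79 × 10^-4 M
pH = −log(8.79 × 10^-4) = 3.06

pH = 3.06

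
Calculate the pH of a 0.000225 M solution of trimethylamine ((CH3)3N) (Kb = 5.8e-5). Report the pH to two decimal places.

pH = 9.95

(CH3)3N + H2O ⇌ (CH3)3NH+ + OH-
From the ICE table, Kb = [OH-]²/(0.000225 − [OH-]) = 5.8 × 10^-5.
The 5% rule fails; solving [OH-]² + Kb·[OH-] − Kb·C₀ = 0 exactly:
[OH-] = (−Kb + √(Kb² + 4·Kb·C₀))/2 = 8.89 × 10^-5 M
pOH = 4.05, so pH = 14.00 − pOH = 9.95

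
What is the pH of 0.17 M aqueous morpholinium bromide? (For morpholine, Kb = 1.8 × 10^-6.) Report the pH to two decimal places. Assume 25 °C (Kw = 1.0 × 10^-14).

C4H8ONH2+ is the conjugate acid of the weak base C4H8ONH.
Ka = Kw/Kb = 1.0×10^-14 / 1.8 × 10^-6 = 5.56 × 10^-9
Ka = x²/(0.17 − x) = 5.56 × 10^-9
Since Ka ≪ C₀, x ≈ √(Ka·C₀) = 3.07 × 10^-5 M.
pH = −log(3.07 × 10^-5) = 4.51

pH = 4.51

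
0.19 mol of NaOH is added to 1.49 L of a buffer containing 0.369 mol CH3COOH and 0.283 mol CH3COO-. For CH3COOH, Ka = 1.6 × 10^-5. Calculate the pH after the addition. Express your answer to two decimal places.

pH = 5.22

OH- converts CH3COOH to CH3COO-: CH3COOH → 0.179 mol, CH3COO- → 0.473 mol.
pKa = −log(1.6 × 10^-5) = 4.796
Henderson–Hasselbalch with mole ratio 0.473/0.179: pH = 4.796 + (+0.422)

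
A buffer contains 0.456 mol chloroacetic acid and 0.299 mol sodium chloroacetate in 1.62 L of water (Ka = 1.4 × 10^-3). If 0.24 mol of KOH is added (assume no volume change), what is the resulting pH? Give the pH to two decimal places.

pH = 3.25

After neutralization: n(ClCH2COOH) = 0.216 mol, n(ClCH2COO-) = 0.539 mol.
pKa = −log(1.4 × 10^-3) = 2.854
Henderson–Hasselbalch with mole ratio 0.539/0.216: pH = 2.854 + (+0.397)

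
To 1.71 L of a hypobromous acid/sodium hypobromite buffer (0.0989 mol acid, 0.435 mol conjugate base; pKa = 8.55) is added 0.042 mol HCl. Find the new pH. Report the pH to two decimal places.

After neutralization: n(HOBr) = 0.141 mol, n(OBr-) = 0.393 mol.
pH = pKa + log([A⁻]/[HA]) = 8.55 + log(0.393/0.141) = 8.55 +0.445

pH = 9.00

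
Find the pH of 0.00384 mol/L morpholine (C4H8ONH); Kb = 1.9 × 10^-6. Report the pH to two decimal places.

C4H8ONH + H2O ⇌ C4H8ONH2+ + OH-
Kb = [OH-]²/(0.00384 − [OH-]) = 1.9 × 10^-6
Neglecting [OH-] in the denominator: [OH-] = √(1.9 × 10^-6 × 0.00384) = 8.54 × 10^-5 M
pOH = −log(8.54 × 10^-5) = 4.07; pH = 14.00 − 4.07 = 9.93

pH = 9.93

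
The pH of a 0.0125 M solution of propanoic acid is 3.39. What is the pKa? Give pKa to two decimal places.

[H+] = 10^(-3.39) = 4.07 × 10^-4 M
At equilibrium [HA] = 0.0125 − 4.07 × 10^-4 = 1.21 × 10^-2 M
Ka = [H+][A-]/[HA] = (4.07 × 10^-4)² / 1.21 × 10^-2 = 1.37 × 10^-5
pKa = -log(1.37 × 10^-5) = 4.86

pKa = 4.86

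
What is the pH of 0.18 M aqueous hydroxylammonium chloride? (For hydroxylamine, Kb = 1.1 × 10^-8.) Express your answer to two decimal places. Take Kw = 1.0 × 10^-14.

pH = 3.39

NH3OH+ is the conjugate acid of the weak base NH2OH.
Ka = Kw/Kb = 1.0×10^-14 / 1.1 × 10^-8 = 9.09 × 10^-7
Ka = x²/(0.18 − x) = 9.09 × 10^-7
Since Ka ≪ C₀, x ≈ √(Ka·C₀) = 4.04 × 10^-4 M.
pH = −log(4.04 × 10^-4) = 3.39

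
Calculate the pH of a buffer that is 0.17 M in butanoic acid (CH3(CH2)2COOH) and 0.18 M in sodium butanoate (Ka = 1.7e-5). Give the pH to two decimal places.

pH = 4.79

pKa = −log(1.7 × 10^-5) = 4.770
pH = pKa + log([A⁻]/[HA]) = 4.770 + log(0.18/0.17)
pH = 4.770 + (+0.025) = 4.79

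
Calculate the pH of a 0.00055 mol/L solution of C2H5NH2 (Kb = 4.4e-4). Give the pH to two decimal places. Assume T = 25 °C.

pH = 10.50

C2H5NH2 + H2O ⇌ C2H5NH3+ + OH-
From the ICE table, Kb = [OH-]²/(0.00055 − [OH-]) = 4.4 × 10^-4.
The 5% rule fails; solving [OH-]² + Kb·[OH-] − Kb·C₀ = 0 exactly:
[OH-] = [−0.00044 + √(0.00044² + 9.68e-07)]/2 = 3.19 × 10^-4 M
pOH = 3.50, so pH = 14.00 − pOH = 10.50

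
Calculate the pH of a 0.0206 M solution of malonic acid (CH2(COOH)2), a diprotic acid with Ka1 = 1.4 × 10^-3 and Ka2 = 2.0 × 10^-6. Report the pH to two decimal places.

pH = 2.33

Ka1 ≫ Ka2, so treat the first dissociation as the only significant source of H+.
Ka1 = x²/(0.0206 − x) = 1.4 × 10^-3
Solving the quadratic: x = (−Ka1 + √(Ka1² + 4·Ka1·C₀))/2 = 4.72 × 10^-3 M
pH = −log(4.72 × 10^-3) = 2.33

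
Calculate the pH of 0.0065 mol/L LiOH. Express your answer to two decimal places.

LiOH is a strong base; [OH-] = 0.0065 M.
pOH = -log(0.0065) = 2.19
pH = 14.00 - 2.19 = 11.81

pH = 11.81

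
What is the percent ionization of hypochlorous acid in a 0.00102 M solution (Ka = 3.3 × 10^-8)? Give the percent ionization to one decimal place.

0.6%

HOCl ⇌ OCl- + H+; let x = [H+] at equilibrium.
x ≈ √(Ka·C₀) = √(3.3 × 10^-8 × 0.00102) = 5.80 × 10^-6 M
Fraction ionized = 5.80 × 10^-6 / 0.00102 = 0.0057 → 0.6%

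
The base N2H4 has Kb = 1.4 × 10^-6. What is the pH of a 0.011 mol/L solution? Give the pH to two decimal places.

pH = 10.09

N2H4 + H2O ⇌ N2H5+ + OH-
From the ICE table, Kb = x²/(0.011 − x) = 1.4 × 10^-6.
Assume x ≪ 0.011: x ≈ √(1.4 × 10^-6 × 0.011) = 1.24 × 10^-4 M
pOH = 3.91, so pH = 14.00 − pOH = 10.09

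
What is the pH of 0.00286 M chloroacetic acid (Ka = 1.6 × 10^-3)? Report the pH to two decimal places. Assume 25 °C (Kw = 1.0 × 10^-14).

ClCH2COOH ⇌ ClCH2COO- + H+
Let x = [H+] at equilibrium. Ka = x²/(0.00286 − x).
Here C₀/Ka ≈ 1.79, so the small-x approximation fails. Use the quadratic:
x = [−0.0016 + √(0.0016² + 1.83e-05)]/2 = 1.48 × 10^-3 M
pH = −log(1.48 × 10^-3) = 2.83

pH = 2.83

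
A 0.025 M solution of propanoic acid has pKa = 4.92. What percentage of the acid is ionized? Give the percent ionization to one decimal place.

CH3CH2COOH ⇌ CH3CH2COO- + H+; let x = [H+] at equilibrium.
Ka = 10^(−4.92) = 1.20 × 10^-5
x ≈ √(Ka·C₀) = √(1.20 × 10^-5 × 0.025) = 5.48 × 10^-4 M
% ionization = x/C₀ × 100% = 5.48 × 10^-4/0.025 × 100% = 2.2%

2.2%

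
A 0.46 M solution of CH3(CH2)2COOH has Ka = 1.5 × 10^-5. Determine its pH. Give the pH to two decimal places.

pH = 2.58

CH3(CH2)2COOH ⇌ CH3(CH2)2COO- + H+
From the ICE table, Ka = [H+]²/(0.46 − [H+]) = 1.5 × 10^-5.
Neglecting [H+] in the denominator: [H+] = √(1.5 × 10^-5 × 0.46) = 2.63 × 10^-3 M
([H+]/C₀ = 0.57% < 5%, so the approximation holds.)
pH = −log(2.63 × 10^-3) = 2.58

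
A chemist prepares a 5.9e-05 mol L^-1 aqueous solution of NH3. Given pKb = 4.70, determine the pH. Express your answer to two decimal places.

pH = 9.41

NH3 + H2O ⇌ NH4+ + OH-
Kb = 10^(−4.70) = 2.00 × 10^-5
Kb = [OH-]²/(5.9e-05 − [OH-]) = 2.00 × 10^-5
Here C₀/Kb ≈ 2.95, so the small-[OH-] approximation fails. Use the quadratic:
[OH-] = [−2e-05 + √(2e-05² + 4.72e-09)]/2 = 2.58 × 10^-5 M
pOH = −log(2.58 × 10^-5) = 4.59; pH = 14.00 − 4.59 = 9.41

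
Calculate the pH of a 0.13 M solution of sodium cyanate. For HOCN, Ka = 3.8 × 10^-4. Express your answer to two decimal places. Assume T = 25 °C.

OCN- is the conjugate base of the weak acid HOCN.
Kb = Kw/Ka = 1.0×10^-14 / 3.8 × 10^-4 = 2.63 × 10^-11
From the ICE table, Kb = [OH-]²/(0.13 − [OH-]) = 2.63 × 10^-11.
Assume [OH-] ≪ 0.13: [OH-] ≈ √(2.63 × 10^-11 × 0.13) = 1.85 × 10^-6 M
Check: 0.0014% ionized — well under 5%, approximation valid.
pOH = 5.73, so pH = 14.00 − pOH = 8.27

pH = 8.27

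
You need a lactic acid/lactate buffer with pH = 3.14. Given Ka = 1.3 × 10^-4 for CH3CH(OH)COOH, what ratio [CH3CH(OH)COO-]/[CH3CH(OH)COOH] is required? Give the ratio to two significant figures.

pKa = -log(1.3 × 10^-4) = 3.886
pH = pKa + log(r) ⇒ log(r) = 3.14 − 3.886 = -0.746
r = [CH3CH(OH)COO-]/[CH3CH(OH)COOH] = 10^(-0.746) = 0.179

ratio = 0.18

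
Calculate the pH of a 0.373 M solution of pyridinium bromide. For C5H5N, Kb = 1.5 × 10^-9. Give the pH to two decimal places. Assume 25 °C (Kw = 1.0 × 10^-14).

C5H5NH+ is the conjugate acid of the weak base C5H5N.
Ka = Kw/Kb = 1.0×10^-14 / 1.5 × 10^-9 = 6.67 × 10^-6
From the ICE table, Ka = x²/(0.373 − x) = 6.67 × 10^-6.
Neglecting x in the denominator: x = √(6.67 × 10^-6 × 0.373) = 1.58 × 10^-3 M
pH = −log(1.58 × 10^-3) = 2.80

pH = 2.80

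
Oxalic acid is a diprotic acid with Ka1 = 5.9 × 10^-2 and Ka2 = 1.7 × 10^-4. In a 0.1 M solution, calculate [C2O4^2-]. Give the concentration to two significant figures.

1.7 × 10^-4 M

First ionization gives [H+] ≈ [HC2O4-] = 5.28 × 10^-2 M.
Second step: Ka2 = [H+][C2O4^2-]/[HC2O4-] ≈ [C2O4^2-] (since [H+] ≈ [HC2O4-]).
So [C2O4^2-] ≈ Ka2.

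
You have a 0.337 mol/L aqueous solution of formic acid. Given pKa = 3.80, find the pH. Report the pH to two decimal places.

pH = 2.14

HCOOH ⇌ HCOO- + H+
Ka = 10^(−3.80) = 1.58 × 10^-4
Ka = x²/(0.337 − x) = 1.58 × 10^-4
Since Ka ≪ C₀, x ≈ √(Ka·C₀) = 7.30 × 10^-3 M.
(x/C₀ = 2.2% < 5%, so the approximation holds.)
pH = −log(7.30 × 10^-3) = 2.14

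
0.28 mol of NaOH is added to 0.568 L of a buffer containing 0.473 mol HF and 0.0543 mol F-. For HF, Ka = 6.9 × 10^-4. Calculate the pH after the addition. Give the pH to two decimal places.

pH = 3.40

OH- converts HF to F-: HF → 0.193 mol, F- → 0.334 mol.
pKa = −log(6.9 × 10^-4) = 3.161
pH = pKa + log([A⁻]/[HA]) = 3.161 + log(0.334/0.193) = 3.161 +0.238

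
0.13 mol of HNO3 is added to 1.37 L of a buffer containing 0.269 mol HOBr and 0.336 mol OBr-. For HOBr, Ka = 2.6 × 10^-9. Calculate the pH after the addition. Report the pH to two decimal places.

After neutralization: n(HOBr) = 0.399 mol, n(OBr-) = 0.206 mol.
pKa = −log(2.6 × 10^-9) = 8.585
pH = pKa + log(n_OBr-/n_HOBr) = 8.585 + log(0.206/0.399) = 8.585 + (-0.287)

pH = 8.30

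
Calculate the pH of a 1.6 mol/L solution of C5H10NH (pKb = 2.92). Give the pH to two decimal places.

C5H10NH + H2O ⇌ C5H10NH2+ + OH-
Kb = 10^(−2.92) = 1.20 × 10^-3
Let x = [OH-] at equilibrium. Kb = x²/(1.6 − x).
Since Kb ≪ C₀, x ≈ √(Kb·C₀) = 4.38 × 10^-2 M.
pOH = −log(4.38 × 10^-2) = 1.36; pH = 14.00 − 1.36 = 12.64

pH = 12.64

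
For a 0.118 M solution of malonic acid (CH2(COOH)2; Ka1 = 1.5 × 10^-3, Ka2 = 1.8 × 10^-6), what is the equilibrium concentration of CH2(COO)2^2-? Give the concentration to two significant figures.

1.8 × 10^-6 M

First ionization gives [H+] ≈ [CH2(COOH)COO-] = 1.26 × 10^-2 M.
Second step: Ka2 = [H+][CH2(COO)2^2-]/[CH2(COOH)COO-] ≈ [CH2(COO)2^2-] (since [H+] ≈ [CH2(COOH)COO-]).
So [CH2(COO)2^2-] ≈ Ka2.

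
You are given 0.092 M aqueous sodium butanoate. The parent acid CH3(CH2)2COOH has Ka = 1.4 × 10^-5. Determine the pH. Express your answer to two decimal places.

CH3(CH2)2COO- is the conjugate base of the weak acid CH3(CH2)2COOH.
Kb = Kw/Ka = 1.0×10^-14 / 1.4 × 10^-5 = 7.14 × 10^-10
Let x = [OH-] at equilibrium. Kb = x²/(0.092 − x).
Neglecting x in the denominator: x = √(7.14 × 10^-10 × 0.092) = 8.10 × 10^-6 M
Check: 0.0088% ionized — well under 5%, approximation valid.
pOH = −log(8.10 × 10^-6) = 5.09; pH = 14.00 − 5.09 = 8.91

pH = 8.91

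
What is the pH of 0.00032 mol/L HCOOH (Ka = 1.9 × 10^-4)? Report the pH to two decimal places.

HCOOH ⇌ HCOO- + H+
From the ICE table, Ka = x²/(0.00032 − x) = 1.9 × 10^-4.
Here C₀/Ka ≈ 1.68, so the small-x approximation fails. Use the quadratic:
x = [−0.00019 + √(0.00019² + 2.43e-07)]/2 = 1.69 × 10^-4 M
pH = −log[H+] = −log(1.69 × 10^-4) = 3.77

pH = 3.77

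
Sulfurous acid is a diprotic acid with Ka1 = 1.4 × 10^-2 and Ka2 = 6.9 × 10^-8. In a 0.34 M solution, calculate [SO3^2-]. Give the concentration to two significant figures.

First ionization gives [H+] ≈ [HSO3-] = 6.23 × 10^-2 M.
Second step: Ka2 = [H+][SO3^2-]/[HSO3-] ≈ [SO3^2-] (since [H+] ≈ [HSO3-]).
So [SO3^2-] ≈ Ka2.

6.9 × 10^-8 M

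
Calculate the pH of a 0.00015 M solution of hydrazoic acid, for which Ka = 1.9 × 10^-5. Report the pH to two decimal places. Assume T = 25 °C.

pH = 4.35

HN3 ⇌ N3- + H+
Ka = [H+]²/(0.00015 − [H+]) = 1.9 × 10^-5
Here C₀/Ka ≈ 7.89, so the small-[H+] approximation fails. Use the quadratic:
[H+] = [−1.9e-05 + √(1.9e-05² + 1.14e-08)]/2 = 4.47 × 10^-5 M
pH = −log[H+] = −log(4.47 × 10^-5) = 4.35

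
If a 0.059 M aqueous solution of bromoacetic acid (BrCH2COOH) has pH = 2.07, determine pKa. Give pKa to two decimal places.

pKa = 2.84

[H+] = 10^(-2.07) = 8.51 × 10^-3 M
At equilibrium [HA] = 0.059 − 8.51 × 10^-3 = 5.05 × 10^-2 M
Ka = [H+][A-]/[HA] = (8.51 × 10^-3)² / 5.05 × 10^-2 = 1.43 × 10^-3
pKa = -log(1.43 × 10^-3) = 2.84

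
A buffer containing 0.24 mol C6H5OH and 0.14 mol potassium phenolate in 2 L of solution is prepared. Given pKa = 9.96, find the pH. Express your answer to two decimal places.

Using pH = pKa + log([base]/[acid]) with [base]/[acid] = 0.14/0.24:
pH = 9.96 + (-0.234) = 9.73

pH = 9.73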